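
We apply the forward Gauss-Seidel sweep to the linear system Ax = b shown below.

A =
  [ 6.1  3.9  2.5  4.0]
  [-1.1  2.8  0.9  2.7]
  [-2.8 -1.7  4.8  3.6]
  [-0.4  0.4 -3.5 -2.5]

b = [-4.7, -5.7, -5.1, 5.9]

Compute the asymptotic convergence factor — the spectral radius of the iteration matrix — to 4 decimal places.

1.2677

Write A = D+L+U with D = diag(6.1, 2.8, 4.8, -2.5).
GS T = -(D+L)⁻¹U: row 0 first, T[0,3] = -(4)/(6.1) = -0.6557; later rows by forward substitution.
  T[0,:] = [+0.0000, -0.6393, -0.4098, -0.6557]
  T[1,:] = [+0.0000, -0.2512, -0.4824, -1.2219]
  T[2,:] = [+0.0000, -0.4619, -0.4099, -1.5653]
  T[3,:] = [+0.0000, +0.7088, +0.5623, +2.1008]
moduli |λ_i(T)| = 1.2677, 0.1395, 0.1395, 0.0000.
spectral radius ρ = 1.2677; 1.2677 > 1, so it fails to converge.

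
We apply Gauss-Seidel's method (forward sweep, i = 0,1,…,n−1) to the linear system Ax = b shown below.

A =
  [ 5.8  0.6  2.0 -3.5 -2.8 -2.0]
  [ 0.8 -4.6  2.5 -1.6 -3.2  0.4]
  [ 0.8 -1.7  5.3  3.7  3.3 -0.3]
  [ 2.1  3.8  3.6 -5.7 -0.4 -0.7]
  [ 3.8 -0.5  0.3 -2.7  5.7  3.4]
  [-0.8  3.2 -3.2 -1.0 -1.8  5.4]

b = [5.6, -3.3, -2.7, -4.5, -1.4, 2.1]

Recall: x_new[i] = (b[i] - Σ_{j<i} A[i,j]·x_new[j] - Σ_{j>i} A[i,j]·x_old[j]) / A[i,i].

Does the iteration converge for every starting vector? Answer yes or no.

Write A = D+L+U with D = diag(5.8, -4.6, 5.3, -5.7, 5.7, 5.4).
Gauss-Seidel: T = -(D+L)⁻¹U, row 0 first, T[0,3] = -(-3.5)/(5.8) = +0.6034; later rows by forward substitution.
  T[0,:] = [+0.0000, -0.1034, -0.3448, +0.6034, +0.4828, +0.3448]
  T[1,:] = [+0.0000, -0.0180, +0.4835, -0.2429, -0.6117, +0.1469]
  T[2,:] = [+0.0000, +0.0098, +0.2071, -0.8671, -0.8917, +0.0517]
  T[3,:] = [+0.0000, -0.0439, +0.3261, -0.4872, -0.8633, +0.1348]
  T[4,:] = [+0.0000, +0.0461, +0.4159, -0.6088, -0.7375, -0.7523]
  T[5,:] = [+0.0000, +0.0084, -0.0158, -0.5737, -0.5001, -0.2312]
|roots of det(T-λI)|: 1.3033, 0.5147, 0.5147, 0.1331, 0.0053, 0.0000.
ρ = 1.3033; 1.3033 > 1, so it fails to converge.

no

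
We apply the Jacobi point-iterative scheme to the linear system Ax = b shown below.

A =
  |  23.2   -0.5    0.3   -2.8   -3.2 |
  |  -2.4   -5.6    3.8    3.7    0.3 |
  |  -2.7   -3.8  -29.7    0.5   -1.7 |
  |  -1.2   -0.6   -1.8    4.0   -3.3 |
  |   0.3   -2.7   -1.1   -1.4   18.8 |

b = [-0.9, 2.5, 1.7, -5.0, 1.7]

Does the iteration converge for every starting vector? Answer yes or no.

yes

Write A = D+L+U with D = diag(23.2, -5.6, -29.7, 4, 18.8).
T_J = -D⁻¹(L+U): T[0,2] = -(0.3)/(23.2) = -0.0129; T[0,0] = 0.
  T[0,:] = [+0.0000  +0.0216  -0.0129  +0.1207  +0.1379]
  T[1,:] = [-0.4286  +0.0000  +0.6786  +0.6607  +0.0536]
  T[2,:] = [-0.0909  -0.1279  +0.0000  +0.0168  -0.0572]
  T[3,:] = [+0.3000  +0.1500  +0.4500  +0.0000  +0.8250]
  T[4,:] = [-0.0160  +0.1436  +0.0585  +0.0745  +0.0000]
eigenvalue magnitudes: 0.3860, 0.2751, 0.1919, 0.1919, 0.1263.
ρ = 0.3860; 0.3860 < 1 ⇒ converges.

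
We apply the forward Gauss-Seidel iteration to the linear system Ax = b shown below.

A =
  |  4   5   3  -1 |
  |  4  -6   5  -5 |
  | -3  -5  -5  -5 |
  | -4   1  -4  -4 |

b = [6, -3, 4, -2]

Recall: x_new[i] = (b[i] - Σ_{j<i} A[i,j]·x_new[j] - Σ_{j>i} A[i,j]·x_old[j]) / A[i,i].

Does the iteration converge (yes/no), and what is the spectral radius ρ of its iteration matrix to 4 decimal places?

Split A = D + L + U, D = diag(4, -6, -5, -4).
T_GS = -(D+L)⁻¹U: row 0 first, T[0,2] = -(3)/(4) = -0.7500; later rows by forward substitution.
  T[0,:] = [+0.0000 -1.2500 -0.7500 +0.2500]
  T[1,:] = [+0.0000 -0.8333 +0.3333 -0.6667]
  T[2,:] = [+0.0000 +1.5833 +0.1167 -0.4833]
  T[3,:] = [+0.0000 -0.5417 +0.7167 +0.0667]
|eigenvalues of T|: 1.5377, 0.8231, 0.8231, 0.0000.
ρ = 1.5377; 1.5377 > 1: divergent.

no, ρ = 1.5377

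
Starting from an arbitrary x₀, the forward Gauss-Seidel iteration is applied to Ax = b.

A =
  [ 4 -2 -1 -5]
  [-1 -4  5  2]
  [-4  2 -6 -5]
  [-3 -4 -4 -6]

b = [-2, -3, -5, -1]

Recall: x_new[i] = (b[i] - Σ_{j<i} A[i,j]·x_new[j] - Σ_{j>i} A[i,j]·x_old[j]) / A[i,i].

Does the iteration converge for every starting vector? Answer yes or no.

no

Write A = D+L+U with D = diag(4, -4, -6, -6).
Gauss-Seidel: T = -(D+L)⁻¹U, row 0 first, T[0,3] = -(-5)/(4) = +1.2500; later rows by forward substitution.
  T[0,:] = [+0.0000 +0.5000 +0.2500 +1.2500]
  T[1,:] = [+0.0000 -0.1250 +1.1875 +0.1875]
  T[2,:] = [+0.0000 -0.3750 +0.2292 -1.6042]
  T[3,:] = [+0.0000 +0.0833 -1.0694 +0.3194]
|roots of det(T-λI)|: 1.4394, 0.7855, 0.2303, 0.0000.
ρ(T) = max|λ| = 1.4394; 1.4394 > 1: divergent.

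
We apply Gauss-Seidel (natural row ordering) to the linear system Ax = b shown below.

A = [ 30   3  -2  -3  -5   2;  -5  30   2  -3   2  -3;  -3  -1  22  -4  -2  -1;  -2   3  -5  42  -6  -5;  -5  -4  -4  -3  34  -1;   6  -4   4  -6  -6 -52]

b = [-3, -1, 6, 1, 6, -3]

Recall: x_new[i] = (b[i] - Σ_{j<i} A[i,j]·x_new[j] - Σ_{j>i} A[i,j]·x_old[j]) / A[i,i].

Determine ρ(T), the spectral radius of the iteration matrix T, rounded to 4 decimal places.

0.1590

Diagonal D = diag(30, 30, 22, 42, 34, -52); L, U strict lower/upper.
T_GS = -(D+L)⁻¹U: row 0 first, T[0,3] = -(-3)/(30) = +0.1000; later rows by forward substitution.
  T[0,:] = [+0.0000, -0.1000, +0.0667, +0.1000, +0.1667, -0.0667]
  T[1,:] = [+0.0000, -0.0167, -0.0556, +0.1167, -0.0389, +0.0889]
  T[2,:] = [+0.0000, -0.0144, +0.0066, +0.2008, +0.1119, +0.0404]
  T[3,:] = [+0.0000, -0.0053, +0.0079, +0.0203, +0.1669, +0.1143]
  T[4,:] = [+0.0000, -0.0188, +0.0047, +0.0538, +0.0478, +0.0449]
  T[5,:] = [+0.0000, -0.0086, +0.0110, +0.0094, +0.0061, -0.0298]
|λ(T)| sorted: 0.1590, 0.0980, 0.0520, 0.0520, 0.0140, 0.0000.
ρ = 0.1590; 0.1590 < 1 ⇒ converges.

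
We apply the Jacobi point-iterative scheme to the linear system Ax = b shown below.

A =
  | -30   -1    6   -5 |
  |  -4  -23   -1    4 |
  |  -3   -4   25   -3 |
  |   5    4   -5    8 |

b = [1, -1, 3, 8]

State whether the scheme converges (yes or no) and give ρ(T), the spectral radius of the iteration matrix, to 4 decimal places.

yes, ρ = 0.4311

Write A = D+L+U with D = diag(-30, -23, 25, 8).
Jacobi: T = -D⁻¹(L+U), T[2,1] = -(-4)/(25) = +0.1600; T[2,2] = 0.
  T[0,:] = [+0.0000  -0.0333  +0.2000  -0.1667]
  T[1,:] = [-0.1739  +0.0000  -0.0435  +0.1739]
  T[2,:] = [+0.1200  +0.1600  +0.0000  +0.1200]
  T[3,:] = [-0.6250  -0.5000  +0.6250  +0.0000]
|eigenvalues of T|: 0.4311, 0.2581, 0.1616, 0.1616.
ρ = 0.4311; 0.4311 < 1: convergent.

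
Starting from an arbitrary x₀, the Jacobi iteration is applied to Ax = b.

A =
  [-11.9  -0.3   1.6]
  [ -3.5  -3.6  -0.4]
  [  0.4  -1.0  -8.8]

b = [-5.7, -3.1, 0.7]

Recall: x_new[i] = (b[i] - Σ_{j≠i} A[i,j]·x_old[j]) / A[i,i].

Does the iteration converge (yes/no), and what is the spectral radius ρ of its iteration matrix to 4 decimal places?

yes, ρ = 0.3041

Split A = D + L + U, D = diag(-11.9, -3.6, -8.8).
T_J = -D⁻¹(L+U): T[0,2] = -(1.6)/(-11.9) = +0.1345; T[0,0] = 0.
  T[0,:] = [+0.0000, -0.0252, +0.1345]
  T[1,:] = [-0.9722, +0.0000, -0.1111]
  T[2,:] = [+0.0455, -0.1136, +0.0000]
|eigenvalues of T|: 0.3041, 0.2219, 0.2219.
spectral radius ρ = 0.3041; 0.3041 < 1: convergent.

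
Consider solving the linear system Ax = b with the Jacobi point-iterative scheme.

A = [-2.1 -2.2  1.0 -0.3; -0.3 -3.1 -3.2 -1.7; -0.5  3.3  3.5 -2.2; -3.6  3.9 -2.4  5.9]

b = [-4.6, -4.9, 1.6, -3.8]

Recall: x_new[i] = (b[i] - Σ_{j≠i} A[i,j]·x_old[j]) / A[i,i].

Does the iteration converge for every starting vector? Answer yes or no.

Write A = D+L+U with D = diag(-2.1, -3.1, 3.5, 5.9).
Jacobi: T = -D⁻¹(L+U), T[0,3] = -(-0.3)/(-2.1) = -0.1429; T[0,0] = 0.
  T[0,:] = [+0.0000, -1.0476, +0.4762, -0.1429]
  T[1,:] = [-0.0968, +0.0000, -1.0323, -0.5484]
  T[2,:] = [+0.1429, -0.9429, +0.0000, +0.6286]
  T[3,:] = [+0.6102, -0.6610, +0.4068, +0.0000]
|roots of det(T-λI)|: 1.6509, 0.9755, 0.6267, 0.6267.
spectral radius ρ = 1.6509; 1.6509 > 1 ⇒ diverges.

no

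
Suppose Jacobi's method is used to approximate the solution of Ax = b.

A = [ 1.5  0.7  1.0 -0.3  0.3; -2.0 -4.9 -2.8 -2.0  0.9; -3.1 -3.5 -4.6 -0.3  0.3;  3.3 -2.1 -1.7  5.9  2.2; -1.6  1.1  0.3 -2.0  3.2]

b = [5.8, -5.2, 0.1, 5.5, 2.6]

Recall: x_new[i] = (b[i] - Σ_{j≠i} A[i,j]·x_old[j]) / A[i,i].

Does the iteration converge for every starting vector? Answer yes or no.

Let D = diag(1.5, -4.9, -4.6, 5.9, 3.2); L, U the strict triangles.
Jacobi: T = -D⁻¹(L+U), T[3,1] = -(-2.1)/(5.9) = +0.3559; T[3,3] = 0.
  T[0,:] = [+0.0000, -0.4667, -0.6667, +0.2000, -0.2000]
  T[1,:] = [-0.4082, +0.0000, -0.5714, -0.4082, +0.1837]
  T[2,:] = [-0.6739, -0.7609, +0.0000, -0.0652, +0.0652]
  T[3,:] = [-0.5593, +0.3559, +0.2881, +0.0000, -0.3729]
  T[4,:] = [+0.5000, -0.3438, -0.0938, +0.6250, +0.0000]
eigenvalue magnitudes: 1.1766, 0.7967, 0.7967, 0.7704, 0.1748.
ρ = 1.1766; 1.1766 > 1 ⇒ diverges.

no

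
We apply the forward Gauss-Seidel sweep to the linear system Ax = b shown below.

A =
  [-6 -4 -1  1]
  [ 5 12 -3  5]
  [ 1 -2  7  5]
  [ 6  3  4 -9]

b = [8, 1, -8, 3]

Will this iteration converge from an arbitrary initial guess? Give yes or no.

yes

A = D + L + U where D = diag(-6, 12, 7, -9).
T_GS = -(D+L)⁻¹U: row 0 first, T[0,1] = -(-4)/(-6) = -0.6667; later rows by forward substitution.
  T[0,:] = [+0.0000 -0.6667 -0.1667 +0.1667]
  T[1,:] = [+0.0000 +0.2778 +0.3194 -0.4861]
  T[2,:] = [+0.0000 +0.1746 +0.1151 -0.8770]
  T[3,:] = [+0.0000 -0.2743 +0.0465 -0.4407]
|λ(T)| sorted: 0.6223, 0.3571, 0.3571, 0.0000.
spectral radius ρ = 0.6223; 0.6223 < 1: convergent.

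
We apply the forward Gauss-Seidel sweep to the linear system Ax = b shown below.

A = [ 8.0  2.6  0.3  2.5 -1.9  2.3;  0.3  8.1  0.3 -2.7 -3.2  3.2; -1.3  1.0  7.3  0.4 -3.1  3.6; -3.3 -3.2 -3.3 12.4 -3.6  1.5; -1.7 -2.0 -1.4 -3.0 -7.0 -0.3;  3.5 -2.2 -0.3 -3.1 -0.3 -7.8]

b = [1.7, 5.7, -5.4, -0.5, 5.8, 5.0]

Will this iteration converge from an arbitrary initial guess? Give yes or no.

yes

Let D = diag(8, 8.1, 7.3, 12.4, -7, -7.8); L, U the strict triangles.
GS T = -(D+L)⁻¹U: row 0 first, T[0,1] = -(2.6)/(8) = -0.3250; later rows by forward substitution.
  T[0,:] = [+0.0000, -0.3250, -0.0375, -0.3125, +0.2375, -0.2875]
  T[1,:] = [+0.0000, +0.0120, -0.0356, +0.3449, +0.3863, -0.3844]
  T[2,:] = [+0.0000, -0.0595, -0.0018, -0.1577, +0.4140, -0.4917]
  T[3,:] = [+0.0000, -0.0992, -0.0197, -0.0361, +0.5634, -0.4275]
  T[4,:] = [+0.0000, +0.1299, +0.0281, +0.0244, -0.4923, +0.4184]
  T[5,:] = [+0.0000, -0.1125, +0.0000, -0.2180, -0.2233, +0.1522]
|λ(T)| sorted: 0.5798, 0.3131, 0.1101, 0.0136, 0.0136, 0.0000.
ρ = 0.5798; 0.5798 < 1, so it converges for any x₀.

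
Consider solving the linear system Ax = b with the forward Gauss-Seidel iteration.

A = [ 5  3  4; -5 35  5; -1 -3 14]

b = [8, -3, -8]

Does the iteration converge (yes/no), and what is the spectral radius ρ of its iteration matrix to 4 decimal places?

A = D + L + U where D = diag(5, 35, 14).
GS T = -(D+L)⁻¹U: row 0 first, T[0,1] = -(3)/(5) = -0.6000; later rows by forward substitution.
  T[0,:] = [+0.0000, -0.6000, -0.8000]
  T[1,:] = [+0.0000, -0.0857, -0.2571]
  T[2,:] = [+0.0000, -0.0612, -0.1122]
eigenvalue magnitudes: 0.2252, 0.0272, 0.0000.
ρ = 0.2252; 0.2252 < 1 ⇒ converges.

yes, ρ = 0.2252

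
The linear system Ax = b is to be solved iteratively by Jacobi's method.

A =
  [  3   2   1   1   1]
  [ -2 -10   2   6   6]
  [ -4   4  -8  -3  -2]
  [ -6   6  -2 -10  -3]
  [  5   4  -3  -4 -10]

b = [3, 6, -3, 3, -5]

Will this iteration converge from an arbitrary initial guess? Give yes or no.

Split A = D + L + U, D = diag(3, -10, -8, -10, -10).
Jacobi: T = -D⁻¹(L+U), T[2,4] = -(-2)/(-8) = -0.2500; T[2,2] = 0.
  T[0,:] = [+0.0000, -0.6667, -0.3333, -0.3333, -0.3333]
  T[1,:] = [-0.2000, +0.0000, +0.2000, +0.6000, +0.6000]
  T[2,:] = [-0.5000, +0.5000, +0.0000, -0.3750, -0.2500]
  T[3,:] = [-0.6000, +0.6000, -0.2000, +0.0000, -0.3000]
  T[4,:] = [+0.5000, +0.4000, -0.3000, -0.4000, +0.0000]
moduli |λ_i(T)| = 1.2071, 0.7153, 0.4898, 0.4472, 0.4451.
ρ(T) = max|λ| = 1.2071; 1.2071 > 1: divergent.

no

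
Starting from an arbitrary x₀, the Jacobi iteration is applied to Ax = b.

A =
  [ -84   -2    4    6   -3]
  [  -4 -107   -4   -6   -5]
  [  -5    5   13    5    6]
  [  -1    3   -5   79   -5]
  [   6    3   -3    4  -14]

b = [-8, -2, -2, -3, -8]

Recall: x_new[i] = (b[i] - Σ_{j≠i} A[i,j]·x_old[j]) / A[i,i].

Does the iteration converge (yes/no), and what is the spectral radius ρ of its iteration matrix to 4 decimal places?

yes, ρ = 0.3077

Write A = D+L+U with D = diag(-84, -107, 13, 79, -14).
Jacobi T = -D⁻¹(L+U): T[2,0] = -(-5)/(13) = +0.3846; T[2,2] = 0.
  T[0,:] = [+0.0000, -0.0238, +0.0476, +0.0714, -0.0357]
  T[1,:] = [-0.0374, +0.0000, -0.0374, -0.0561, -0.0467]
  T[2,:] = [+0.3846, -0.3846, +0.0000, -0.3846, -0.4615]
  T[3,:] = [+0.0127, -0.0380, +0.0633, +0.0000, +0.0633]
  T[4,:] = [+0.4286, +0.2143, -0.2143, +0.2857, +0.0000]
moduli |λ_i(T)| = 0.3077, 0.2266, 0.2266, 0.1334, 0.0039.
ρ(T) = max|λ| = 0.3077; 0.3077 < 1: convergent.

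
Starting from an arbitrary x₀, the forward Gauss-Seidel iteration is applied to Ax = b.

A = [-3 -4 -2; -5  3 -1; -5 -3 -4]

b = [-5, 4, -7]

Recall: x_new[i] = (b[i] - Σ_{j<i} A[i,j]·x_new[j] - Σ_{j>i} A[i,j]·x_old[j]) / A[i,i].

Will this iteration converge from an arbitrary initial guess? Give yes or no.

no

A = D + L + U where D = diag(-3, 3, -4).
GS T = -(D+L)⁻¹U: row 0 first, T[0,1] = -(-4)/(-3) = -1.3333; later rows by forward substitution.
  T[0,:] = [+0.0000, -1.3333, -0.6667]
  T[1,:] = [+0.0000, -2.2222, -0.7778]
  T[2,:] = [+0.0000, +3.3333, +1.4167]
|roots of det(T-λI)|: 1.2500, 0.4444, 0.0000.
ρ(T) = max|λ| = 1.2500; 1.2500 > 1, so it fails to converge.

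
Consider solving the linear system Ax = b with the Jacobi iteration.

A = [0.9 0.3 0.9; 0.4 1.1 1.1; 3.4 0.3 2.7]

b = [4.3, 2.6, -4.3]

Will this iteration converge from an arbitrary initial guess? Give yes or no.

Split A = D + L + U, D = diag(0.9, 1.1, 2.7).
T_J = -D⁻¹(L+U): T[2,0] = -(3.4)/(2.7) = -1.2593; T[2,2] = 0.
  T[0,:] = [+0.0000  -0.3333  -1.0000]
  T[1,:] = [-0.3636  +0.0000  -1.0000]
  T[2,:] = [-1.2593  -0.1111  +0.0000]
|λ(T)| sorted: 1.3534, 1.0200, 0.3333.
spectral radius ρ = 1.3534; 1.3534 > 1 ⇒ diverges.

no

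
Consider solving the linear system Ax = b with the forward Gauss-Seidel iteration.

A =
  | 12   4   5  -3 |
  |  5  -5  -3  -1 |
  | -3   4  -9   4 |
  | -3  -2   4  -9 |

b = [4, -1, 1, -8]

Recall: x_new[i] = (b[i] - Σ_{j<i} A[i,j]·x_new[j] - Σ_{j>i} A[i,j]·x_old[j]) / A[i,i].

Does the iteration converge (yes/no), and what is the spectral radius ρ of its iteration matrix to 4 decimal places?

A = D + L + U where D = diag(12, -5, -9, -9).
Gauss-Seidel: T = -(D+L)⁻¹U, row 0 first, T[0,2] = -(5)/(12) = -0.4167; later rows by forward substitution.
  T[0,:] = [+0.0000  -0.3333  -0.4167  +0.2500]
  T[1,:] = [+0.0000  -0.3333  -1.0167  +0.0500]
  T[2,:] = [+0.0000  -0.0370  -0.3130  +0.3833]
  T[3,:] = [+0.0000  +0.1687  +0.2257  +0.0759]
moduli |λ_i(T)| = 0.7315, 0.2013, 0.2013, 0.0000.
ρ(T) = max|λ| = 0.7315; 0.7315 < 1 ⇒ converges.

yes, ρ = 0.7315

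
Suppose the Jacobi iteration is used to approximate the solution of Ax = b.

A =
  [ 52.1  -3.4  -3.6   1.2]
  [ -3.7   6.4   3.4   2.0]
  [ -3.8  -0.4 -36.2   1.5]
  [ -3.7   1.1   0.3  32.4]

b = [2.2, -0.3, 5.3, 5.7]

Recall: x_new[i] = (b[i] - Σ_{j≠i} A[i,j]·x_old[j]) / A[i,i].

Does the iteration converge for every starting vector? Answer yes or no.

Write A = D+L+U with D = diag(52.1, 6.4, -36.2, 32.4).
Jacobi T = -D⁻¹(L+U): T[1,0] = -(-3.7)/(6.4) = +0.5781; T[1,1] = 0.
  T[0,:] = [+0.0000 +0.0653 +0.0691 -0.0230]
  T[1,:] = [+0.5781 +0.0000 -0.5312 -0.3125]
  T[2,:] = [-0.1050 -0.0110 +0.0000 +0.0414]
  T[3,:] = [+0.1142 -0.0340 -0.0093 +0.0000]
|roots of det(T-λI)|: 0.2300, 0.1659, 0.0840, 0.0199.
ρ(T) = max|λ| = 0.2300; 0.2300 < 1, so it converges for any x₀.

yes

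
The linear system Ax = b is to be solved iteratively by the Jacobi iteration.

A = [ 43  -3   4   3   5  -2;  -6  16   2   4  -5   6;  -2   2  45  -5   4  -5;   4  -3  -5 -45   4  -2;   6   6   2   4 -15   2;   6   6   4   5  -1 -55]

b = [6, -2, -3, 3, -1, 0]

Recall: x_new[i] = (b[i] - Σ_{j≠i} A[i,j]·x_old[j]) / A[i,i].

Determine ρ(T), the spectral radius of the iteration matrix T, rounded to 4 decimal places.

Let D = diag(43, 16, 45, -45, -15, -55); L, U the strict triangles.
T_J = -D⁻¹(L+U): T[1,2] = -(2)/(16) = -0.1250; T[1,1] = 0.
  T[0,:] = [+0.0000 +0.0698 -0.0930 -0.0698 -0.1163 +0.0465]
  T[1,:] = [+0.3750 +0.0000 -0.1250 -0.2500 +0.3125 -0.3750]
  T[2,:] = [+0.0444 -0.0444 +0.0000 +0.1111 -0.0889 +0.1111]
  T[3,:] = [+0.0889 -0.0667 -0.1111 +0.0000 +0.0889 -0.0444]
  T[4,:] = [+0.4000 +0.4000 +0.1333 +0.2667 +0.0000 +0.1333]
  T[5,:] = [+0.1091 +0.1091 +0.0727 +0.0909 -0.0182 +0.0000]
moduli |λ_i(T)| = 0.3723, 0.2494, 0.1816, 0.1816, 0.1434, 0.0734.
ρ = 0.3723; 0.3723 < 1, so it converges for any x₀.

0.3723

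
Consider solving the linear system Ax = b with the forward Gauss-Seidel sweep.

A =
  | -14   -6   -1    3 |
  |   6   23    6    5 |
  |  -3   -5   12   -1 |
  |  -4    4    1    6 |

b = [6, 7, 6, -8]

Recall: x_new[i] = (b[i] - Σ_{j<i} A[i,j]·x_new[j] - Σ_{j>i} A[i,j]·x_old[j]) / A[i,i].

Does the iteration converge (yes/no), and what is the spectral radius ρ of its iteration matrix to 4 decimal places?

A = D + L + U where D = diag(-14, 23, 12, 6).
GS T = -(D+L)⁻¹U: row 0 first, T[0,1] = -(-6)/(-14) = -0.4286; later rows by forward substitution.
  T[0,:] = [+0.0000 -0.4286 -0.0714 +0.2143]
  T[1,:] = [+0.0000 +0.1118 -0.2422 -0.2733]
  T[2,:] = [+0.0000 -0.0606 -0.1188 +0.0230]
  T[3,:] = [+0.0000 -0.3502 +0.1337 +0.3212]
moduli |λ_i(T)| = 0.5629, 0.1909, 0.0578, 0.0000.
ρ(T) = max|λ| = 0.5629; 0.5629 < 1 ⇒ converges.

yes, ρ = 0.5629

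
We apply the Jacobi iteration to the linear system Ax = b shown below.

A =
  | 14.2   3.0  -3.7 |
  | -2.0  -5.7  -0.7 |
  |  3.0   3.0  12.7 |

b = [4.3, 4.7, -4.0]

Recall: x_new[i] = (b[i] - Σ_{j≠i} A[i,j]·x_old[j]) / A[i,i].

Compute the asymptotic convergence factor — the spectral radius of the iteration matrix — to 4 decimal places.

0.3041

Split A = D + L + U, D = diag(14.2, -5.7, 12.7).
Jacobi: T = -D⁻¹(L+U), T[0,1] = -(3)/(14.2) = -0.2113; T[0,0] = 0.
  T[0,:] = [+0.0000, -0.2113, +0.2606]
  T[1,:] = [-0.3509, +0.0000, -0.1228]
  T[2,:] = [-0.2362, -0.2362, +0.0000]
|eigenvalues of T|: 0.3041, 0.2255, 0.2255.
spectral radius ρ = 0.3041; 0.3041 < 1: convergent.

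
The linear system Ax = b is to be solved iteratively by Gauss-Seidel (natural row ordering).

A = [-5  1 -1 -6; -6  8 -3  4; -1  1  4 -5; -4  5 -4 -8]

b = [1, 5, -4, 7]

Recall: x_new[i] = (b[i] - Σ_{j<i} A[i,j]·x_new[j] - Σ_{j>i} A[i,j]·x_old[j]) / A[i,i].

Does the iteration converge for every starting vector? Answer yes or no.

no

Let D = diag(-5, 8, 4, -8); L, U the strict triangles.
GS T = -(D+L)⁻¹U: row 0 first, T[0,3] = -(-6)/(-5) = -1.2000; later rows by forward substitution.
  T[0,:] = [+0.0000 +0.2000 -0.2000 -1.2000]
  T[1,:] = [+0.0000 +0.1500 +0.2250 -1.4000]
  T[2,:] = [+0.0000 +0.0125 -0.1062 +1.3000]
  T[3,:] = [+0.0000 -0.0125 +0.2938 -0.9250]
moduli |λ_i(T)| = 1.2711, 0.2282, 0.1616, 0.0000.
ρ(T) = max|λ| = 1.2711; 1.2711 > 1, so it fails to converge.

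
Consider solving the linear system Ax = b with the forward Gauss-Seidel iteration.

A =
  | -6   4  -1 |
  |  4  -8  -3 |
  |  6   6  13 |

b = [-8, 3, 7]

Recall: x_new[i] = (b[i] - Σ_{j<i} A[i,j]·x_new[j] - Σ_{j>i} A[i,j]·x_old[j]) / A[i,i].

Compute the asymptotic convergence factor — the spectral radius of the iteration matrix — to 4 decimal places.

0.7714

Split A = D + L + U, D = diag(-6, -8, 13).
GS T = -(D+L)⁻¹U: row 0 first, T[0,2] = -(-1)/(-6) = -0.1667; later rows by forward substitution.
  T[0,:] = [+0.0000 +0.6667 -0.1667]
  T[1,:] = [+0.0000 +0.3333 -0.4583]
  T[2,:] = [+0.0000 -0.4615 +0.2885]
moduli |λ_i(T)| = 0.7714, 0.1496, 0.0000.
ρ(T) = max|λ| = 0.7714; 0.7714 < 1 ⇒ converges.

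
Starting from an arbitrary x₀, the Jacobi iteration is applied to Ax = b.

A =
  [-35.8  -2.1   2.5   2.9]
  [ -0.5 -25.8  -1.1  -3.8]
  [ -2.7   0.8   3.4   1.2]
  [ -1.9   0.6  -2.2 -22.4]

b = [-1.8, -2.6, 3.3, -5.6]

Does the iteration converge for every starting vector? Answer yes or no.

Split A = D + L + U, D = diag(-35.8, -25.8, 3.4, -22.4).
Jacobi T = -D⁻¹(L+U): T[2,0] = -(-2.7)/(3.4) = +0.7941; T[2,2] = 0.
  T[0,:] = [+0.0000 -0.0587 +0.0698 +0.0810]
  T[1,:] = [-0.0194 +0.0000 -0.0426 -0.1473]
  T[2,:] = [+0.7941 -0.2353 +0.0000 -0.3529]
  T[3,:] = [-0.0848 +0.0268 -0.0982 +0.0000]
|λ(T)| sorted: 0.3192, 0.2318, 0.1473, 0.0599.
ρ = 0.3192; 0.3192 < 1, so it converges for any x₀.

yes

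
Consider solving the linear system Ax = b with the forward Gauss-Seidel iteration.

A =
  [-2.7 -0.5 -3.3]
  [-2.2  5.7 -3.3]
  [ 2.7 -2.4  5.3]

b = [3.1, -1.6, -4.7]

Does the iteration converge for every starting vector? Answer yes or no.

Let D = diag(-2.7, 5.7, 5.3); L, U the strict triangles.
T_GS = -(D+L)⁻¹U: row 0 first, T[0,1] = -(-0.5)/(-2.7) = -0.1852; later rows by forward substitution.
  T[0,:] = [+0.0000 -0.1852 -1.2222]
  T[1,:] = [+0.0000 -0.0715 +0.1072]
  T[2,:] = [+0.0000 +0.0620 +0.6712]
|λ(T)| sorted: 0.6800, 0.0803, 0.0000.
ρ = 0.6800; 0.6800 < 1, so it converges for any x₀.

yes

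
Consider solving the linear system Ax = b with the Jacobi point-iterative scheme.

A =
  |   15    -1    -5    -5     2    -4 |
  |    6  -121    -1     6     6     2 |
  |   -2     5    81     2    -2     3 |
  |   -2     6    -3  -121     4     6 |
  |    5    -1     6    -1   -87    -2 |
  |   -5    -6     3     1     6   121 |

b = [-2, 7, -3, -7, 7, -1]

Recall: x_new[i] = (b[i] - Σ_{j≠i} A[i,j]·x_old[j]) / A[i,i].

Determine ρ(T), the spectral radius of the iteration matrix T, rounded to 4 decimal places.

0.1507

A = D + L + U where D = diag(15, -121, 81, -121, -87, 121).
Jacobi: T = -D⁻¹(L+U), T[2,4] = -(-2)/(81) = +0.0247; T[2,2] = 0.
  T[0,:] = [+0.0000, +0.0667, +0.3333, +0.3333, -0.1333, +0.2667]
  T[1,:] = [+0.0496, +0.0000, -0.0083, +0.0496, +0.0496, +0.0165]
  T[2,:] = [+0.0247, -0.0617, +0.0000, -0.0247, +0.0247, -0.0370]
  T[3,:] = [-0.0165, +0.0496, -0.0248, +0.0000, +0.0331, +0.0496]
  T[4,:] = [+0.0575, -0.0115, +0.0690, -0.0115, +0.0000, -0.0230]
  T[5,:] = [+0.0413, +0.0496, -0.0248, -0.0083, -0.0496, +0.0000]
eigenvalue magnitudes: 0.1507, 0.0946, 0.0895, 0.0895, 0.0617, 0.0617.
spectral radius ρ = 0.1507; 0.1507 < 1 ⇒ converges.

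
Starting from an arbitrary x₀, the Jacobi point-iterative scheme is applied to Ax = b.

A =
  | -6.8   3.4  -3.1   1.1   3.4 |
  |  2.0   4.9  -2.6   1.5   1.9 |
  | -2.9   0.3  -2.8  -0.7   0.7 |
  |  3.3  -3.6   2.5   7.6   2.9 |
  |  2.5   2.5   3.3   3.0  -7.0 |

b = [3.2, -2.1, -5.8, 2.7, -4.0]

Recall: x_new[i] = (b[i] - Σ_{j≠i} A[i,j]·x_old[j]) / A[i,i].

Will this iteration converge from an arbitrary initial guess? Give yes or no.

Let D = diag(-6.8, 4.9, -2.8, 7.6, -7); L, U the strict triangles.
T_J = -D⁻¹(L+U): T[2,3] = -(-0.7)/(-2.8) = -0.2500; T[2,2] = 0.
  T[0,:] = [+0.0000  +0.5000  -0.4559  +0.1618  +0.5000]
  T[1,:] = [-0.4082  +0.0000  +0.5306  -0.3061  -0.3878]
  T[2,:] = [-1.0357  +0.1071  +0.0000  -0.2500  +0.2500]
  T[3,:] = [-0.4342  +0.4737  -0.3289  +0.0000  -0.3816]
  T[4,:] = [+0.3571  +0.3571  +0.4714  +0.4286  +0.0000]
|λ(T)| sorted: 1.1469, 0.8024, 0.8024, 0.3992, 0.3992.
ρ(T) = max|λ| = 1.1469; 1.1469 > 1: divergent.

no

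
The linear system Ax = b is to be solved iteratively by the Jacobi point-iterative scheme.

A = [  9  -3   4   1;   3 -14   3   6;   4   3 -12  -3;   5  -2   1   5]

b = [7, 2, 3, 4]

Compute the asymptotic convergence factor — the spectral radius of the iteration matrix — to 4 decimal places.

0.8704

Split A = D + L + U, D = diag(9, -14, -12, 5).
T_J = -D⁻¹(L+U): T[2,1] = -(3)/(-12) = +0.2500; T[2,2] = 0.
  T[0,:] = [+0.0000, +0.3333, -0.4444, -0.1111]
  T[1,:] = [+0.2143, +0.0000, +0.2143, +0.4286]
  T[2,:] = [+0.3333, +0.2500, +0.0000, -0.2500]
  T[3,:] = [-1.0000, +0.4000, -0.2000, +0.0000]
|roots of det(T-λI)|: 0.8704, 0.5175, 0.5175, 0.3405.
spectral radius ρ = 0.8704; 0.8704 < 1 ⇒ converges.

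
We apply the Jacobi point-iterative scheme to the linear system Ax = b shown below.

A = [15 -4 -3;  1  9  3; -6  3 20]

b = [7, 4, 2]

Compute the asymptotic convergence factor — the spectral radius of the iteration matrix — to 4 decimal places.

0.3771

Diagonal D = diag(15, 9, 20); L, U strict lower/upper.
Jacobi: T = -D⁻¹(L+U), T[1,0] = -(1)/(9) = -0.1111; T[1,1] = 0.
  T[0,:] = [+0.0000 +0.2667 +0.2000]
  T[1,:] = [-0.1111 +0.0000 -0.3333]
  T[2,:] = [+0.3000 -0.1500 +0.0000]
|roots of det(T-λI)|: 0.3771, 0.2487, 0.2487.
spectral radius ρ = 0.3771; 0.3771 < 1, so it converges for any x₀.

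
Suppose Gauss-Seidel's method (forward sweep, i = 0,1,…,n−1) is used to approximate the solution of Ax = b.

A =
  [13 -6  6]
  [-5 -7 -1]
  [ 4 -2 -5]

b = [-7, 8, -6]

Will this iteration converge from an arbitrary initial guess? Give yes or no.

yes

Split A = D + L + U, D = diag(13, -7, -5).
T_GS = -(D+L)⁻¹U: row 0 first, T[0,1] = -(-6)/(13) = +0.4615; later rows by forward substitution.
  T[0,:] = [+0.0000 +0.4615 -0.4615]
  T[1,:] = [+0.0000 -0.3297 +0.1868]
  T[2,:] = [+0.0000 +0.5011 -0.4440]
|λ(T)| sorted: 0.6981, 0.0756, 0.0000.
ρ(T) = max|λ| = 0.6981; 0.6981 < 1 ⇒ converges.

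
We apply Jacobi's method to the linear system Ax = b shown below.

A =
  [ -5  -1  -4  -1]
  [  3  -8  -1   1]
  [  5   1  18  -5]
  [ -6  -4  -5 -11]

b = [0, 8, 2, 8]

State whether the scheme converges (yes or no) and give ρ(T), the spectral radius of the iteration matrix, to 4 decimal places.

Diagonal D = diag(-5, -8, 18, -11); L, U strict lower/upper.
Jacobi T = -D⁻¹(L+U): T[0,1] = -(-1)/(-5) = -0.2000; T[0,0] = 0.
  T[0,:] = [+0.0000 -0.2000 -0.8000 -0.2000]
  T[1,:] = [+0.3750 +0.0000 -0.1250 +0.1250]
  T[2,:] = [-0.2778 -0.0556 +0.0000 +0.2778]
  T[3,:] = [-0.5455 -0.3636 -0.4545 +0.0000]
|λ(T)| sorted: 0.6327, 0.4908, 0.4908, 0.1367.
ρ = 0.6327; 0.6327 < 1: convergent.

yes, ρ = 0.6327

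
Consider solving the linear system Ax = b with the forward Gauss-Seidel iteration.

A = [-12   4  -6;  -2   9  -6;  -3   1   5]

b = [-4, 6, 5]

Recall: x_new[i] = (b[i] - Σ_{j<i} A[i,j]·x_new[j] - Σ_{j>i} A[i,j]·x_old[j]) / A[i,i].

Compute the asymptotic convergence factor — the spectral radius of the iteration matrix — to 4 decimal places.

0.5707

A = D + L + U where D = diag(-12, 9, 5).
T_GS = -(D+L)⁻¹U: row 0 first, T[0,2] = -(-6)/(-12) = -0.5000; later rows by forward substitution.
  T[0,:] = [+0.0000 +0.3333 -0.5000]
  T[1,:] = [+0.0000 +0.0741 +0.5556]
  T[2,:] = [+0.0000 +0.1852 -0.4111]
|λ(T)| sorted: 0.5707, 0.2336, 0.0000.
ρ(T) = max|λ| = 0.5707; 0.5707 < 1 ⇒ converges.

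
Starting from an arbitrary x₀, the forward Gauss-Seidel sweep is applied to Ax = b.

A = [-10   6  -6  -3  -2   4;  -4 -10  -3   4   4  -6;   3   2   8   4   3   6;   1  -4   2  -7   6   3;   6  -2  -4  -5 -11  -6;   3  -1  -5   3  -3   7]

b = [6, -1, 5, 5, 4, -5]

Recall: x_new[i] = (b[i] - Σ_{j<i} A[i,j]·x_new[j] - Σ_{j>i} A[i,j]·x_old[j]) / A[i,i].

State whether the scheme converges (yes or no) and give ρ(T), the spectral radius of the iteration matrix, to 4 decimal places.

no, ρ = 1.5834

Split A = D + L + U, D = diag(-10, -10, 8, -7, -11, 7).
GS T = -(D+L)⁻¹U: row 0 first, T[0,3] = -(-3)/(-10) = -0.3000; later rows by forward substitution.
  T[0,:] = [+0.0000, +0.6000, -0.6000, -0.3000, -0.2000, +0.4000]
  T[1,:] = [+0.0000, -0.2400, -0.0600, +0.5200, +0.4800, -0.7600]
  T[2,:] = [+0.0000, -0.1650, +0.2400, -0.5175, -0.4200, -0.7100]
  T[3,:] = [+0.0000, +0.1757, +0.0171, -0.4879, +0.4343, +0.7171]
  T[4,:] = [+0.0000, +0.3510, -0.4114, +0.1518, -0.2410, -0.2569]
  T[5,:] = [+0.0000, -0.3341, +0.2363, +0.1073, -0.4351, -1.2046]
|λ(T)| sorted: 1.5834, 0.6641, 0.5728, 0.3577, 0.0837, 0.0000.
spectral radius ρ = 1.5834; 1.5834 > 1 ⇒ diverges.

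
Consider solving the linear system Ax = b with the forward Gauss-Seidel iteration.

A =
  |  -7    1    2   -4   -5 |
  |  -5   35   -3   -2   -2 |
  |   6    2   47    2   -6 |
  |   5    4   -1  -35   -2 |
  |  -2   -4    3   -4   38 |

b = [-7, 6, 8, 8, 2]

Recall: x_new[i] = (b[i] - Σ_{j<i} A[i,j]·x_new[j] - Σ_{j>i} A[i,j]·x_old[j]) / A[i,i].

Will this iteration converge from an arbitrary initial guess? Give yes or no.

yes

Write A = D+L+U with D = diag(-7, 35, 47, -35, 38).
T_GS = -(D+L)⁻¹U: row 0 first, T[0,4] = -(-5)/(-7) = -0.7143; later rows by forward substitution.
  T[0,:] = [+0.0000 +0.1429 +0.2857 -0.5714 -0.7143]
  T[1,:] = [+0.0000 +0.0204 +0.1265 -0.0245 -0.0449]
  T[2,:] = [+0.0000 -0.0191 -0.0419 +0.0314 +0.2208]
  T[3,:] = [+0.0000 +0.0233 +0.0565 -0.0853 -0.1706]
  T[4,:] = [+0.0000 +0.0136 +0.0376 -0.0441 -0.0777]
|eigenvalues of T|: 0.2044, 0.0407, 0.0137, 0.0137, 0.0000.
ρ(T) = max|λ| = 0.2044; 0.2044 < 1: convergent.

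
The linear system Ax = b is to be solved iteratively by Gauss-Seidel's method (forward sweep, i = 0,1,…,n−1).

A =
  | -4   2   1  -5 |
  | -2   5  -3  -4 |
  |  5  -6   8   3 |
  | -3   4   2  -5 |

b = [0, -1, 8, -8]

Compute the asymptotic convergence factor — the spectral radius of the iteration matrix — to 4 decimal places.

1.4194

Split A = D + L + U, D = diag(-4, 5, 8, -5).
GS T = -(D+L)⁻¹U: row 0 first, T[0,1] = -(2)/(-4) = +0.5000; later rows by forward substitution.
  T[0,:] = [+0.0000, +0.5000, +0.2500, -1.2500]
  T[1,:] = [+0.0000, +0.2000, +0.7000, +0.3000]
  T[2,:] = [+0.0000, -0.1625, +0.3688, +0.6312]
  T[3,:] = [+0.0000, -0.2050, +0.5575, +1.2425]
moduli |λ_i(T)| = 1.4194, 0.2181, 0.2181, 0.0000.
ρ(T) = max|λ| = 1.4194; 1.4194 > 1, so it fails to converge.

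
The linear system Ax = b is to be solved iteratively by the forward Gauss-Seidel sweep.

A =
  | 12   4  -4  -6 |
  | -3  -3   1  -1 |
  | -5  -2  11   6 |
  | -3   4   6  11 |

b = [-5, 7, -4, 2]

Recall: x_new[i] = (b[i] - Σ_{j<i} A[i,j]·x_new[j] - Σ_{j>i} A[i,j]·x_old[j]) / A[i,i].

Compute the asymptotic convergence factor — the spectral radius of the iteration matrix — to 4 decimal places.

Write A = D+L+U with D = diag(12, -3, 11, 11).
GS T = -(D+L)⁻¹U: row 0 first, T[0,2] = -(-4)/(12) = +0.3333; later rows by forward substitution.
  T[0,:] = [+0.0000, -0.3333, +0.3333, +0.5000]
  T[1,:] = [+0.0000, +0.3333, +0.0000, -0.8333]
  T[2,:] = [+0.0000, -0.0909, +0.1515, -0.4697]
  T[3,:] = [+0.0000, -0.1625, +0.0083, +0.6956]
|λ(T)| sorted: 0.9220, 0.1339, 0.1339, 0.0000.
ρ(T) = max|λ| = 0.9220; 0.9220 < 1: convergent.

0.9220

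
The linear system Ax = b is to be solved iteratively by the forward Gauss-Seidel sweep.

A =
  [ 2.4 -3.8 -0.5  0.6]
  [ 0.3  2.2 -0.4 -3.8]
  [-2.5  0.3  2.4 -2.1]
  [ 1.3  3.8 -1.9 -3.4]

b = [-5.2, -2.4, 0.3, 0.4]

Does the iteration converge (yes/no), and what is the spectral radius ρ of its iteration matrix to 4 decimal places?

Diagonal D = diag(2.4, 2.2, 2.4, -3.4); L, U strict lower/upper.
T_GS = -(D+L)⁻¹U: row 0 first, T[0,3] = -(0.6)/(2.4) = -0.2500; later rows by forward substitution.
  T[0,:] = [+0.0000  +1.5833  +0.2083  -0.2500]
  T[1,:] = [+0.0000  -0.2159  +0.1534  +1.7614]
  T[2,:] = [+0.0000  +1.6763  +0.1978  +0.3944]
  T[3,:] = [+0.0000  -0.5727  +0.1406  +1.6526]
|eigenvalues of T|: 1.1729, 0.2866, 0.2866, 0.0000.
spectral radius ρ = 1.1729; 1.1729 > 1 ⇒ diverges.

no, ρ = 1.1729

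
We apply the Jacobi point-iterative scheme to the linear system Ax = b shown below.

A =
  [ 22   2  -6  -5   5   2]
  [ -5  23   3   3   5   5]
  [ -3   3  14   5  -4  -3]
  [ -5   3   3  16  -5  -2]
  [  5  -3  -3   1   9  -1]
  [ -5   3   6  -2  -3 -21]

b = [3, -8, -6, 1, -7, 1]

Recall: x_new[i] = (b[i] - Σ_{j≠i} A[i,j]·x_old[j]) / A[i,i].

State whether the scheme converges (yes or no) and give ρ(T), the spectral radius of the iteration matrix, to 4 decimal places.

Split A = D + L + U, D = diag(22, 23, 14, 16, 9, -21).
T_J = -D⁻¹(L+U): T[3,4] = -(-5)/(16) = +0.3125; T[3,3] = 0.
  T[0,:] = [+0.0000  -0.0909  +0.2727  +0.2273  -0.2273  -0.0909]
  T[1,:] = [+0.2174  +0.0000  -0.1304  -0.1304  -0.2174  -0.2174]
  T[2,:] = [+0.2143  -0.2143  +0.0000  -0.3571  +0.2857  +0.2143]
  T[3,:] = [+0.3125  -0.1875  -0.1875  +0.0000  +0.3125  +0.1250]
  T[4,:] = [-0.5556  +0.3333  +0.3333  -0.1111  +0.0000  +0.1111]
  T[5,:] = [-0.2381  +0.1429  +0.2857  -0.0952  -0.1429  +0.0000]
|λ(T)| sorted: 0.8665, 0.4600, 0.4600, 0.1265, 0.1265, 0.0221.
ρ(T) = max|λ| = 0.8665; 0.8665 < 1: convergent.

yes, ρ = 0.8665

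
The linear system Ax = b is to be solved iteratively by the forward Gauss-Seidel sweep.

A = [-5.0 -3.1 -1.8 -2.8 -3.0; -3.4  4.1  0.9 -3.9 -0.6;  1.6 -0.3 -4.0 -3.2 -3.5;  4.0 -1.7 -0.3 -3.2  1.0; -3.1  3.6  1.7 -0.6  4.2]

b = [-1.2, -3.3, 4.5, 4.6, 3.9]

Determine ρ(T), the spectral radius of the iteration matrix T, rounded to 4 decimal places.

1.2203

Diagonal D = diag(-5, 4.1, -4, -3.2, 4.2); L, U strict lower/upper.
GS T = -(D+L)⁻¹U: row 0 first, T[0,3] = -(-2.8)/(-5) = -0.5600; later rows by forward substitution.
  T[0,:] = [+0.0000  -0.6200  -0.3600  -0.5600  -0.6000]
  T[1,:] = [+0.0000  -0.5141  -0.5180  +0.4868  -0.3512]
  T[2,:] = [+0.0000  -0.2094  -0.1051  -1.0605  -1.0887]
  T[3,:] = [+0.0000  -0.4822  -0.1649  -0.8592  -0.1489]
  T[4,:] = [+0.0000  -0.0010  +0.1973  -0.5241  +0.2776]
moduli |λ_i(T)| = 1.2203, 0.5417, 0.5417, 0.0701, 0.0000.
ρ(T) = max|λ| = 1.2203; 1.2203 > 1: divergent.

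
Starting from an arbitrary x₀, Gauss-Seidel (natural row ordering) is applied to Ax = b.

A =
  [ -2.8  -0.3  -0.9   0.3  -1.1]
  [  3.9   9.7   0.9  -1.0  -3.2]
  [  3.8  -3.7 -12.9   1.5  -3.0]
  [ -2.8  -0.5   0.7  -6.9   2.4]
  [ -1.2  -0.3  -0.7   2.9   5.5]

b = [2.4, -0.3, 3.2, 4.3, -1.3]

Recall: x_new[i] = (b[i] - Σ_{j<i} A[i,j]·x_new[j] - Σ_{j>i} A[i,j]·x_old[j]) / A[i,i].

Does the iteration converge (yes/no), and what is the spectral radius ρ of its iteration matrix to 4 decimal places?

yes, ρ = 0.5587

Diagonal D = diag(-2.8, 9.7, -12.9, -6.9, 5.5); L, U strict lower/upper.
Gauss-Seidel: T = -(D+L)⁻¹U, row 0 first, T[0,3] = -(0.3)/(-2.8) = +0.1071; later rows by forward substitution.
  T[0,:] = [+0.0000 -0.1071 -0.3214 +0.1071 -0.3929]
  T[1,:] = [+0.0000 +0.0431 +0.0365 +0.0600 +0.4878]
  T[2,:] = [+0.0000 -0.0439 -0.1051 +0.1306 -0.4882]
  T[3,:] = [+0.0000 +0.0359 +0.1171 -0.0346 +0.4224]
  T[4,:] = [+0.0000 -0.0455 -0.1433 +0.0615 -0.3439]
|λ(T)| sorted: 0.5587, 0.0654, 0.0654, 0.0367, 0.0000.
ρ(T) = max|λ| = 0.5587; 0.5587 < 1 ⇒ converges.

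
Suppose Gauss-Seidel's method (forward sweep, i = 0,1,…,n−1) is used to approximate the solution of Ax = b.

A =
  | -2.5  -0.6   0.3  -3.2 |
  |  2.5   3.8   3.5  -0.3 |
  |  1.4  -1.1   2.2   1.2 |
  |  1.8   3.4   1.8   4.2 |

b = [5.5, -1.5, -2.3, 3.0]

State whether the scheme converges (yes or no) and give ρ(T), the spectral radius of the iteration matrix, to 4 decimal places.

no, ρ = 1.1231

Let D = diag(-2.5, 3.8, 2.2, 4.2); L, U the strict triangles.
T_GS = -(D+L)⁻¹U: row 0 first, T[0,3] = -(-3.2)/(-2.5) = -1.2800; later rows by forward substitution.
  T[0,:] = [+0.0000 -0.2400 +0.1200 -1.2800]
  T[1,:] = [+0.0000 +0.1579 -1.0000 +0.9211]
  T[2,:] = [+0.0000 +0.2317 -0.5764 +0.7296]
  T[3,:] = [+0.0000 -0.1243 +1.0051 -0.5097]
|λ(T)| sorted: 1.1231, 0.3331, 0.1381, 0.0000.
ρ = 1.1231; 1.1231 > 1: divergent.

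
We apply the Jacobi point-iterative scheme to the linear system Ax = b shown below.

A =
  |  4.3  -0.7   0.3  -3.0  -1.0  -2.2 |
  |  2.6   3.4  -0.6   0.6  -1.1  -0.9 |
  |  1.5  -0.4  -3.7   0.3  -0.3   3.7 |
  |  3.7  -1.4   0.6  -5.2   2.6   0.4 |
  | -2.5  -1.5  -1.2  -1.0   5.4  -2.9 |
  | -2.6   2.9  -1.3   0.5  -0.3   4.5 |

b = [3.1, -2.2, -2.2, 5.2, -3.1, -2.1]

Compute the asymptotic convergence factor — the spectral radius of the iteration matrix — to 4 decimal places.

1.2705

Write A = D+L+U with D = diag(4.3, 3.4, -3.7, -5.2, 5.4, 4.5).
Jacobi T = -D⁻¹(L+U): T[5,0] = -(-2.6)/(4.5) = +0.5778; T[5,5] = 0.
  T[0,:] = [+0.0000 +0.1628 -0.0698 +0.6977 +0.2326 +0.5116]
  T[1,:] = [-0.7647 +0.0000 +0.1765 -0.1765 +0.3235 +0.2647]
  T[2,:] = [+0.4054 -0.1081 +0.0000 +0.0811 -0.0811 +1.0000]
  T[3,:] = [+0.7115 -0.2692 +0.1154 +0.0000 +0.5000 +0.0769]
  T[4,:] = [+0.4630 +0.2778 +0.2222 +0.1852 +0.0000 +0.5370]
  T[5,:] = [+0.5778 -0.6444 +0.2889 -0.1111 +0.0667 +0.0000]
|λ(T)| sorted: 1.2705, 0.8339, 0.8339, 0.6073, 0.6073, 0.3250.
spectral radius ρ = 1.2705; 1.2705 > 1, so it fails to converge.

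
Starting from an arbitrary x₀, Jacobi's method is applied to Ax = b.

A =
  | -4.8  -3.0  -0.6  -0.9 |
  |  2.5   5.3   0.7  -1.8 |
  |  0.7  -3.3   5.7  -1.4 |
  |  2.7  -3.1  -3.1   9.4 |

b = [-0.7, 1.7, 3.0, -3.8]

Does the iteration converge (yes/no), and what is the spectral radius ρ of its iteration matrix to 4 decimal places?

yes, ρ = 0.8438

Let D = diag(-4.8, 5.3, 5.7, 9.4); L, U the strict triangles.
Jacobi T = -D⁻¹(L+U): T[2,0] = -(0.7)/(5.7) = -0.1228; T[2,2] = 0.
  T[0,:] = [+0.0000, -0.6250, -0.1250, -0.1875]
  T[1,:] = [-0.4717, +0.0000, -0.1321, +0.3396]
  T[2,:] = [-0.1228, +0.5789, +0.0000, +0.2456]
  T[3,:] = [-0.2872, +0.3298, +0.3298, +0.0000]
|roots of det(T-λI)|: 0.8438, 0.4318, 0.4318, 0.0573.
ρ(T) = max|λ| = 0.8438; 0.8438 < 1, so it converges for any x₀.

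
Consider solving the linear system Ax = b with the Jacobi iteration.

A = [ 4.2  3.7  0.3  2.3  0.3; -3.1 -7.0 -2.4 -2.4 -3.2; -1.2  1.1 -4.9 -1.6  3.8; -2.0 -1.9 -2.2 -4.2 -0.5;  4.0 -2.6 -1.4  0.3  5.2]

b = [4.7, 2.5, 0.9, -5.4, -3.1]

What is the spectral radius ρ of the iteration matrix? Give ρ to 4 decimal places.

Diagonal D = diag(4.2, -7, -4.9, -4.2, 5.2); L, U strict lower/upper.
Jacobi: T = -D⁻¹(L+U), T[2,1] = -(1.1)/(-4.9) = +0.2245; T[2,2] = 0.
  T[0,:] = [+0.0000, -0.8810, -0.0714, -0.5476, -0.0714]
  T[1,:] = [-0.4429, +0.0000, -0.3429, -0.3429, -0.4571]
  T[2,:] = [-0.2449, +0.2245, +0.0000, -0.3265, +0.7755]
  T[3,:] = [-0.4762, -0.4524, -0.5238, +0.0000, -0.1190]
  T[4,:] = [-0.7692, +0.5000, +0.2692, -0.0577, +0.0000]
|λ(T)| sorted: 1.1422, 0.8750, 0.8750, 0.5859, 0.4706.
spectral radius ρ = 1.1422; 1.1422 > 1 ⇒ diverges.

1.1422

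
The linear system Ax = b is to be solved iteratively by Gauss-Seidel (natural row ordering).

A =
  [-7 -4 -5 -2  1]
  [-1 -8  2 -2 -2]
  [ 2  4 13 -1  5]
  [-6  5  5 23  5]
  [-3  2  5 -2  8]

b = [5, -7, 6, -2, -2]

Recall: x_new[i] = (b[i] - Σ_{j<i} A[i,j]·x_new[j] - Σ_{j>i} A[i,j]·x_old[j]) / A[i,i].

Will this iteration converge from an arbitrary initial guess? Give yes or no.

yes

Split A = D + L + U, D = diag(-7, -8, 13, 23, 8).
GS T = -(D+L)⁻¹U: row 0 first, T[0,1] = -(-4)/(-7) = -0.5714; later rows by forward substitution.
  T[0,:] = [+0.0000  -0.5714  -0.7143  -0.2857  +0.1429]
  T[1,:] = [+0.0000  +0.0714  +0.3393  -0.2143  -0.2679]
  T[2,:] = [+0.0000  +0.0659  +0.0055  +0.1868  -0.3242]
  T[3,:] = [+0.0000  -0.1789  -0.2613  -0.0686  -0.0514]
  T[4,:] = [+0.0000  -0.3181  -0.4214  -0.1875  +0.3103]
|λ(T)| sorted: 0.7008, 0.3262, 0.0626, 0.0626, 0.0000.
spectral radius ρ = 0.7008; 0.7008 < 1, so it converges for any x₀.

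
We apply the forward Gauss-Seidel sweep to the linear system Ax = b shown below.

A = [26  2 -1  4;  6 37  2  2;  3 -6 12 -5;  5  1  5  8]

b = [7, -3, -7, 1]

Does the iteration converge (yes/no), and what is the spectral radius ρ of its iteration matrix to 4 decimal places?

yes, ρ = 0.2125

A = D + L + U where D = diag(26, 37, 12, 8).
Gauss-Seidel: T = -(D+L)⁻¹U, row 0 first, T[0,1] = -(2)/(26) = -0.0769; later rows by forward substitution.
  T[0,:] = [+0.0000  -0.0769  +0.0385  -0.1538]
  T[1,:] = [+0.0000  +0.0125  -0.0603  -0.0291]
  T[2,:] = [+0.0000  +0.0255  -0.0398  +0.4406]
  T[3,:] = [+0.0000  +0.0306  +0.0083  -0.1756]
|λ(T)| sorted: 0.2125, 0.0714, 0.0714, 0.0000.
spectral radius ρ = 0.2125; 0.2125 < 1 ⇒ converges.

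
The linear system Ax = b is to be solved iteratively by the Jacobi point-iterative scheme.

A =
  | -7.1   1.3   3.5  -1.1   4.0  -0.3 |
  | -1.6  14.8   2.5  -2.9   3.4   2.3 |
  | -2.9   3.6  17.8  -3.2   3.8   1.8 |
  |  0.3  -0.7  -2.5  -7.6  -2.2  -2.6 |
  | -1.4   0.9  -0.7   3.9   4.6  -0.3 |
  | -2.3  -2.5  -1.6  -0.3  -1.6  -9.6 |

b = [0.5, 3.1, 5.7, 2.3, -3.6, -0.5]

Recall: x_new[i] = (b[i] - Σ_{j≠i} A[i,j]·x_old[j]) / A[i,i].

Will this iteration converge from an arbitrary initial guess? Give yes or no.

Split A = D + L + U, D = diag(-7.1, 14.8, 17.8, -7.6, 4.6, -9.6).
Jacobi: T = -D⁻¹(L+U), T[5,4] = -(-1.6)/(-9.6) = -0.1667; T[5,5] = 0.
  T[0,:] = [+0.0000  +0.1831  +0.4930  -0.1549  +0.5634  -0.0423]
  T[1,:] = [+0.1081  +0.0000  -0.1689  +0.1959  -0.2297  -0.1554]
  T[2,:] = [+0.1629  -0.2022  +0.0000  +0.1798  -0.2135  -0.1011]
  T[3,:] = [+0.0395  -0.0921  -0.3289  +0.0000  -0.2895  -0.3421]
  T[4,:] = [+0.3043  -0.1957  +0.1522  -0.8478  +0.0000  +0.0652]
  T[5,:] = [-0.2396  -0.2604  -0.1667  -0.0312  -0.1667  +0.0000]
moduli |λ_i(T)| = 0.8211, 0.4756, 0.4756, 0.1887, 0.1111, 0.1111.
ρ(T) = max|λ| = 0.8211; 0.8211 < 1 ⇒ converges.

yes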